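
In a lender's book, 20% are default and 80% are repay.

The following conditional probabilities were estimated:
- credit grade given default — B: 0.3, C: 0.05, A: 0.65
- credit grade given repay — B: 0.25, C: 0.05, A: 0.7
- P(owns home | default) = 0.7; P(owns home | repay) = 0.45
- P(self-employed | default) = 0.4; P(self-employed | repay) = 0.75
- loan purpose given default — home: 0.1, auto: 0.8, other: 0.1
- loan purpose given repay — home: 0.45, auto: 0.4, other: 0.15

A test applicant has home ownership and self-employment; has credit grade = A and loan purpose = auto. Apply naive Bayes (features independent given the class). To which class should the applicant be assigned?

repay

default: 0.2 × 0.65 × 0.7 × 0.4 × 0.8 = 0.02912
repay: 0.8 × 0.7 × 0.45 × 0.75 × 0.4 = 0.0756
Highest score → repay.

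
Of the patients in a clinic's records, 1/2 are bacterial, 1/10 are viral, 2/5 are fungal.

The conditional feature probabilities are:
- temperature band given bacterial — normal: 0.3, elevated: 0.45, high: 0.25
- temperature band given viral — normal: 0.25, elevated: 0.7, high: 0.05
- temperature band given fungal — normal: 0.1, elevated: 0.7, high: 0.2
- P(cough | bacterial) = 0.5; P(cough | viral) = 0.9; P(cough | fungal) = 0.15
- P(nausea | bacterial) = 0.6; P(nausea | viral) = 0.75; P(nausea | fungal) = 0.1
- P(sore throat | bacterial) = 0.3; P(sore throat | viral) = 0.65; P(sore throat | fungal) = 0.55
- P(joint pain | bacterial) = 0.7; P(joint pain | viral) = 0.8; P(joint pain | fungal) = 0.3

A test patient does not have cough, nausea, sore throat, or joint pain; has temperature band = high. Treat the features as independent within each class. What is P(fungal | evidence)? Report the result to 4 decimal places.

0.7857

bacterial: 0.5 × 0.25 × (1−0.5) × (1−0.6) × (1−0.3) × (1−0.7) = 0.00525
viral: 0.1 × 0.05 × (1−0.9) × (1−0.75) × (1−0.65) × (1−0.8) = 0.00000875
fungal: 0.4 × 0.2 × (1−0.15) × (1−0.1) × (1−0.55) × (1−0.3) = 0.019278
P(fungal | x) = 0.019278 / 0.02453675 ≈ 0.7857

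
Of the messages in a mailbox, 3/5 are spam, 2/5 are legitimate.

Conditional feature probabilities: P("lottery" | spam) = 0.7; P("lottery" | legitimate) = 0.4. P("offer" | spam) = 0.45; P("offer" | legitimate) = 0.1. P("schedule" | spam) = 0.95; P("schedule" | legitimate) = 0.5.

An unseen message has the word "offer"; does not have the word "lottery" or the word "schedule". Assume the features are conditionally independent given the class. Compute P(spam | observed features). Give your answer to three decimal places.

0.252

spam: 0.6 × (1−0.7) × 0.45 × (1−0.95) = 0.00405
legitimate: 0.4 × (1−0.4) × 0.1 × (1−0.5) = 0.012
P(spam | x) = 0.00405 / 0.01605 ≈ 0.252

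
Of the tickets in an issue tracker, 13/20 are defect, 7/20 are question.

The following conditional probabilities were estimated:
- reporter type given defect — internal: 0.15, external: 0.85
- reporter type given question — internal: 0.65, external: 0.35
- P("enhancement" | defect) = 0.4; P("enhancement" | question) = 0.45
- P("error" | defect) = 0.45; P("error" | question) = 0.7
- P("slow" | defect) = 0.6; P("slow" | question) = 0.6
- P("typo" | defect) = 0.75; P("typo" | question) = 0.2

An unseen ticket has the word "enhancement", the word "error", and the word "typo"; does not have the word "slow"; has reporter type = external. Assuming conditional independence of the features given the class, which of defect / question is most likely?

defect: 0.65 × 0.85 × 0.4 × 0.45 × (1−0.6) × 0.75 = 0.029835
question: 0.35 × 0.35 × 0.45 × 0.7 × (1−0.6) × 0.2 = 0.003087
Highest score → defect.

defect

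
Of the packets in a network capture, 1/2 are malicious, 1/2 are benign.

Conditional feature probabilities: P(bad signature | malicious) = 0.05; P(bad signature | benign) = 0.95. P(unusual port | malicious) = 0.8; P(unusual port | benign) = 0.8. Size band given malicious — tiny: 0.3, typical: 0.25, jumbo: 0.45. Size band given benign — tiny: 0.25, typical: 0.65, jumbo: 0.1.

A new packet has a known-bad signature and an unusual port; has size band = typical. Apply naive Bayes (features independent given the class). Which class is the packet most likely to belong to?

malicious: 0.5 × 0.05 × 0.8 × 0.25 = 0.005
benign: 0.5 × 0.95 × 0.8 × 0.65 = 0.247
Highest score → benign.

benign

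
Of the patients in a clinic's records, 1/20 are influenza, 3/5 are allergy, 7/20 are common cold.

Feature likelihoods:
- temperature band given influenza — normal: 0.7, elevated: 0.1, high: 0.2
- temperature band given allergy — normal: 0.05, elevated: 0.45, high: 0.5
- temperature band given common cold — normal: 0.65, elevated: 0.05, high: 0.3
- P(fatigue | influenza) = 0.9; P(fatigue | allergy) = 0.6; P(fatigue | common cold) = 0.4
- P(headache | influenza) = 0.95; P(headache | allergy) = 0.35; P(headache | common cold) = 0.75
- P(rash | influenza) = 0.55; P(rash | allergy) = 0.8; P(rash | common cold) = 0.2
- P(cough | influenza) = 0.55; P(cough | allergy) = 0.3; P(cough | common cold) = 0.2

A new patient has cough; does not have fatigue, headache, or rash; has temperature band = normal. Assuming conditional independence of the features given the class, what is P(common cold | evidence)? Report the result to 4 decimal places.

0.9144

influenza: 0.05 × 0.7 × (1−0.9) × (1−0.95) × (1−0.55) × 0.55 = 0.0000433125
allergy: 0.6 × 0.05 × (1−0.6) × (1−0.35) × (1−0.8) × 0.3 = 0.000468
common cold: 0.35 × 0.65 × (1−0.4) × (1−0.75) × (1−0.2) × 0.2 = 0.00546
P(common cold | x) = 0.00546 / 0.0059713125 ≈ 0.9144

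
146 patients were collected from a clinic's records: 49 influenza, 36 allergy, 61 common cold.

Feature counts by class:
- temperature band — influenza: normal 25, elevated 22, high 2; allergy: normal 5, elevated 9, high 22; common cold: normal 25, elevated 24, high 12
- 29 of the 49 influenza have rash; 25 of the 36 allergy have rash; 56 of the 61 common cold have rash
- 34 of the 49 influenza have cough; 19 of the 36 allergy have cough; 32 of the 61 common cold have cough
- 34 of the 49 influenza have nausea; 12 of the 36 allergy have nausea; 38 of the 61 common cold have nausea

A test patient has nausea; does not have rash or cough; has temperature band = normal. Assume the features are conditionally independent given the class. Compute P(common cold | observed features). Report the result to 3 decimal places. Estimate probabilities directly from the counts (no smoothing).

0.201

influenza: (49/146) × (25/49) × (20/49) × (15/49) × (34/49) ≈ 0.0148456
allergy: (36/146) × (5/36) × (11/36) × (17/36) × (12/36) ≈ 0.00164715
common cold: (61/146) × (25/61) × (5/61) × (29/61) × (38/61) ≈ 0.00415671
P(common cold | x) = 0.00415671 / 0.02064946 ≈ 0.201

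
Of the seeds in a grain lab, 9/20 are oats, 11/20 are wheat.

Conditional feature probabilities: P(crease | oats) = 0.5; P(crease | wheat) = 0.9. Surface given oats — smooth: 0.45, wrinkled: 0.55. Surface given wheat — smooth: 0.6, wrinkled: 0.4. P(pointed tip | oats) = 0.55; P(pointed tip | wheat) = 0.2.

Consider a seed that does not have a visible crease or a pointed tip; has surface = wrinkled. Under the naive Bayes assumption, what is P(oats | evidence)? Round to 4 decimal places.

0.7598

oats: 0.45 × (1−0.5) × 0.55 × (1−0.55) = 0.0556875
wheat: 0.55 × (1−0.9) × 0.4 × (1−0.2) = 0.0176
P(oats | x) = 0.0556875 / 0.0732875 ≈ 0.7598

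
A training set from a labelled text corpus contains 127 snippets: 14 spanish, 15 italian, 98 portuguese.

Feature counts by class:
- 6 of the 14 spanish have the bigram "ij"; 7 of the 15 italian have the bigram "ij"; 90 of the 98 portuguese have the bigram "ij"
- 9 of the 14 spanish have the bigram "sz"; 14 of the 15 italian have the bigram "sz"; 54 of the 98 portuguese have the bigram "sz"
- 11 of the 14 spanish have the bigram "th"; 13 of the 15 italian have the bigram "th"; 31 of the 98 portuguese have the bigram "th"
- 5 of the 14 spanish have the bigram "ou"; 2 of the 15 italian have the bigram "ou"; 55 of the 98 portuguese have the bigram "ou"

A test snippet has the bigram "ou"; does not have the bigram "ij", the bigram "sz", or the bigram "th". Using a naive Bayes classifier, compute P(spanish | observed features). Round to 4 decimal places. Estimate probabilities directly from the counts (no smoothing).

0.1361

spanish: (14/127) × (8/14) × (5/14) × (3/14) × (5/14) ≈ 0.00172172
italian: (15/127) × (8/15) × (1/15) × (2/15) × (2/15) ≈ 0.0000746573
portuguese: (98/127) × (8/98) × (44/98) × (67/98) × (55/98) ≈ 0.0108517
P(spanish | x) = 0.00172172 / 0.0126480773 ≈ 0.1361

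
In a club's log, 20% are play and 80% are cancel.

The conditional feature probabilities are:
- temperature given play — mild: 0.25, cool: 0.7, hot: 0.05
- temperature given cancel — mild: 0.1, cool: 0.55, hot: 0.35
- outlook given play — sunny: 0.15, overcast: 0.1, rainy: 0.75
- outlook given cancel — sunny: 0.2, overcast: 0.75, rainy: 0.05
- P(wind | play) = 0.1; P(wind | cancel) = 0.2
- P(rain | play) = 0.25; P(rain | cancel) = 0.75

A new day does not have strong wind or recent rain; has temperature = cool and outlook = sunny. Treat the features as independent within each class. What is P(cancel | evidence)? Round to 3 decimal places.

play: 0.2 × 0.7 × 0.15 × (1−0.1) × (1−0.25) = 0.014175
cancel: 0.8 × 0.55 × 0.2 × (1−0.2) × (1−0.75) = 0.0176
P(cancel | x) = 0.0176 / 0.031775 ≈ 0.554

0.554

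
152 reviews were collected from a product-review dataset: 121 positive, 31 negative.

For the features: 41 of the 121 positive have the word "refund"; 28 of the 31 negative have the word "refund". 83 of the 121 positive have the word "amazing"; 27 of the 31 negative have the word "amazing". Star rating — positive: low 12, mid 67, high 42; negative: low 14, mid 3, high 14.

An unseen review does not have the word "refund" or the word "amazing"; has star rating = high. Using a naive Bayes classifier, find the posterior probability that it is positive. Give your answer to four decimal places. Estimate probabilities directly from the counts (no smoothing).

positive: (121/152) × (80/121) × (38/121) × (42/121) ≈ 0.0573731
negative: (31/152) × (3/31) × (4/31) × (14/31) ≈ 0.00115012
P(positive | x) = 0.0573731 / 0.05852322 ≈ 0.9803

0.9803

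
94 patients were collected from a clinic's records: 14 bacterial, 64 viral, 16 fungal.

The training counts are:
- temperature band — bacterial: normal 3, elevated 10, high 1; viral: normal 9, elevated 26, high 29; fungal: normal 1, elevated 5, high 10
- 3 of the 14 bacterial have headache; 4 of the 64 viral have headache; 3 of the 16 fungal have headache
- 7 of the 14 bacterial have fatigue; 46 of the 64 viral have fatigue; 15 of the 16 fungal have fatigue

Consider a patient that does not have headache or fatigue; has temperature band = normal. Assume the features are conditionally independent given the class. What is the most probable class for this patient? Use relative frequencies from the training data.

bacterial: (14/94) × (3/14) × (11/14) × (7/14) ≈ 0.012538
viral: (64/94) × (9/64) × (60/64) × (18/64) ≈ 0.0252452
fungal: (16/94) × (1/16) × (13/16) × (1/16) ≈ 0.000540226
Highest score → viral.

viral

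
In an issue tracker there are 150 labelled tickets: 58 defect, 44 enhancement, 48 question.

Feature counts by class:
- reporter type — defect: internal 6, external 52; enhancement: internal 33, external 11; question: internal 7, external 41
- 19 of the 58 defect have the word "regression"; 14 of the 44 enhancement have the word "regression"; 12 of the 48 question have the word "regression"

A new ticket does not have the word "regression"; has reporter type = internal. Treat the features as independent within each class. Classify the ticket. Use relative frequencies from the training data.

defect: (58/150) × (6/58) × (39/58) ≈ 0.0268966
enhancement: (44/150) × (33/44) × (30/44) = 0.15
question: (48/150) × (7/48) × (36/48) = 0.035
Highest score → enhancement.

enhancement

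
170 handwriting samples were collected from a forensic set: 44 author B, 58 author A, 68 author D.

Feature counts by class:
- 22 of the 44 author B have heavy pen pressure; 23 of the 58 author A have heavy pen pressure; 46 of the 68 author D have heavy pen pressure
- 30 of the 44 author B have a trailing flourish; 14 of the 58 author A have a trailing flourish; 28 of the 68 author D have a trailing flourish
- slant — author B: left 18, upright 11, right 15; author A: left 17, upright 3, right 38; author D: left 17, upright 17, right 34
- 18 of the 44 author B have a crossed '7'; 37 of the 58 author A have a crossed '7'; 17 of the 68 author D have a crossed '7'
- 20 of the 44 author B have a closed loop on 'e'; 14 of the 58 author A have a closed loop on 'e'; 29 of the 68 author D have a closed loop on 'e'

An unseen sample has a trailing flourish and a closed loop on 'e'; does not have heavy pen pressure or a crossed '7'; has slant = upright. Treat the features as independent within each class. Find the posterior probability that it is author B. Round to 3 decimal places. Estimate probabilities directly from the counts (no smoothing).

author B: (44/170) × (22/44) × (30/44) × (11/44) × (26/44) × (20/44) ≈ 0.00592489
author A: (58/170) × (35/58) × (14/58) × (3/58) × (21/58) × (14/58) ≈ 0.000224649
author D: (68/170) × (22/68) × (28/68) × (17/68) × (51/68) × (29/68) ≈ 0.00426102
P(author B | x) = 0.00592489 / 0.010410559 ≈ 0.569

0.569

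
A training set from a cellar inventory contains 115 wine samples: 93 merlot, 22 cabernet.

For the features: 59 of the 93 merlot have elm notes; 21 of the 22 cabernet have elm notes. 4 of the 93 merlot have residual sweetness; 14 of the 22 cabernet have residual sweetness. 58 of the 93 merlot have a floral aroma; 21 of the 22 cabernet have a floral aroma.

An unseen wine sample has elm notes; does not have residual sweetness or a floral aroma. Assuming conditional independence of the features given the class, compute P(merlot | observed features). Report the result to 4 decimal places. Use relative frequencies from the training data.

0.9839

merlot: (93/115) × (59/93) × (89/93) × (35/93) ≈ 0.184776
cabernet: (22/115) × (21/22) × (8/22) × (1/22) ≈ 0.00301833
P(merlot | x) = 0.184776 / 0.18779433 ≈ 0.9839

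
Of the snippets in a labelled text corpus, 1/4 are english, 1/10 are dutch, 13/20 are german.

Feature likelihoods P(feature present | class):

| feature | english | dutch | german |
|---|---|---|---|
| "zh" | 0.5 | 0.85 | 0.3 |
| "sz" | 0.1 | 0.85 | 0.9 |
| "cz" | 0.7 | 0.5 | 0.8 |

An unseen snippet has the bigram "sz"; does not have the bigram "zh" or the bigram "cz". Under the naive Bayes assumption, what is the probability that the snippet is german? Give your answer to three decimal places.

english: 0.25 × (1−0.5) × 0.1 × (1−0.7) = 0.00375
dutch: 0.1 × (1−0.85) × 0.85 × (1−0.5) = 0.006375
german: 0.65 × (1−0.3) × 0.9 × (1−0.8) = 0.0819
P(german | x) = 0.0819 / 0.092025 ≈ 0.890

0.890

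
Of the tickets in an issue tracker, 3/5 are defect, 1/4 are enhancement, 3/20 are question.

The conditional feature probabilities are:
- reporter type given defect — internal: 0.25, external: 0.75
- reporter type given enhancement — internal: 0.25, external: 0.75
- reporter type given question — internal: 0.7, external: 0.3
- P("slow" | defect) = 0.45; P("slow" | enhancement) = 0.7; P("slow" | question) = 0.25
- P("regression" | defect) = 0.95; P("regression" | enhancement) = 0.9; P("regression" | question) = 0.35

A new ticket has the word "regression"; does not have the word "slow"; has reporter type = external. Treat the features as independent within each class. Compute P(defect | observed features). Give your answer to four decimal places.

0.7902

defect: 0.6 × 0.75 × (1−0.45) × 0.95 = 0.235125
enhancement: 0.25 × 0.75 × (1−0.7) × 0.9 = 0.050625
question: 0.15 × 0.3 × (1−0.25) × 0.35 = 0.0118125
P(defect | x) = 0.235125 / 0.2975625 ≈ 0.7902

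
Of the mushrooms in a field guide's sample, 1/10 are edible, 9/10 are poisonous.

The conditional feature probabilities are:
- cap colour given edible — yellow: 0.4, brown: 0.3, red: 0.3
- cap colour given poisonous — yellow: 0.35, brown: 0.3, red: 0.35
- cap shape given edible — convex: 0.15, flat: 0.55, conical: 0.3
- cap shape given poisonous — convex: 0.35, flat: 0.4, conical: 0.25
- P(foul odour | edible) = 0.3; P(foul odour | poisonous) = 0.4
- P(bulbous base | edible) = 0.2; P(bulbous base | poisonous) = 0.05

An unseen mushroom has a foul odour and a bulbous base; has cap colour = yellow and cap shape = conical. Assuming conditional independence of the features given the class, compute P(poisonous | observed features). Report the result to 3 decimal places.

0.686

edible: 0.1 × 0.4 × 0.3 × 0.3 × 0.2 = 0.00072
poisonous: 0.9 × 0.35 × 0.25 × 0.4 × 0.05 = 0.001575
P(poisonous | x) = 0.001575 / 0.002295 ≈ 0.686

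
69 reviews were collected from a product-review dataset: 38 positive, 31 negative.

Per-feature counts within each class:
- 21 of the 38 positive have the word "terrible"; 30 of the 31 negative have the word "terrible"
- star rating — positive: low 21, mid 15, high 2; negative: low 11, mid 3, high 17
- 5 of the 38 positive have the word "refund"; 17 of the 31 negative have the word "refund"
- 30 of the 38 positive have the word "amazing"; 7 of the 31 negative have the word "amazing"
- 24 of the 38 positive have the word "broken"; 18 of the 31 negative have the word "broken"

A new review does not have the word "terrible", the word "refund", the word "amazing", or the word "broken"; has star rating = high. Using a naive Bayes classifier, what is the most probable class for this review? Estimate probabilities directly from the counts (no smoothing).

positive: (38/69) × (17/38) × (2/38) × (33/38) × (8/38) × (14/38) ≈ 0.000873429
negative: (31/69) × (1/31) × (17/31) × (14/31) × (24/31) × (13/31) ≈ 0.00116529
Highest score → negative.

negative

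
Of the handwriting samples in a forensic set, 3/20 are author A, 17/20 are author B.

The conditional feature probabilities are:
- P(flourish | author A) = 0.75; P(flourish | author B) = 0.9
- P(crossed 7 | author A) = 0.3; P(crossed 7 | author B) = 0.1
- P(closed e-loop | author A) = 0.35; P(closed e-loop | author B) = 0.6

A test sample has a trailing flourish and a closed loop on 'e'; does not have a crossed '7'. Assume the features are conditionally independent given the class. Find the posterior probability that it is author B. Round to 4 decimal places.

0.9375

author A: 0.15 × 0.75 × (1−0.3) × 0.35 = 0.0275625
author B: 0.85 × 0.9 × (1−0.1) × 0.6 = 0.4131
P(author B | x) = 0.4131 / 0.4406625 ≈ 0.9375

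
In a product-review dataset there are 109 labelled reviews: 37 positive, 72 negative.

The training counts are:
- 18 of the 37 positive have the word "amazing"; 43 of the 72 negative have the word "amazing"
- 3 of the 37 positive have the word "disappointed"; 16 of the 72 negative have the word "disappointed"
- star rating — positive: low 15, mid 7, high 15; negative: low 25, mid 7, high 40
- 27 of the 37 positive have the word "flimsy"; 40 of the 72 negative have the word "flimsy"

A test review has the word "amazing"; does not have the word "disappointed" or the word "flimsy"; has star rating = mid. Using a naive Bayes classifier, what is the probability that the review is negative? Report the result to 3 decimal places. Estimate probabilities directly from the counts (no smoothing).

positive: (37/109) × (18/37) × (34/37) × (7/37) × (10/37) ≈ 0.00775922
negative: (72/109) × (43/72) × (56/72) × (7/72) × (32/72) ≈ 0.0132581
P(negative | x) = 0.0132581 / 0.02101732 ≈ 0.631

0.631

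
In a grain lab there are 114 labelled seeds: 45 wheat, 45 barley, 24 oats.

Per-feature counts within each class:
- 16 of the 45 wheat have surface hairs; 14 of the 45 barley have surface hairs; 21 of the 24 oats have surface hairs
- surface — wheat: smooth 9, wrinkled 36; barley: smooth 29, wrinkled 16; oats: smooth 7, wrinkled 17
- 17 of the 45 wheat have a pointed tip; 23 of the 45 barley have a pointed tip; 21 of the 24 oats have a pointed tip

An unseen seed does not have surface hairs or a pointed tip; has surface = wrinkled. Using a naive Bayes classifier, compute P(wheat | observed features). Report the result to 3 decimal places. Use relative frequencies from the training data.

0.719

wheat: (45/114) × (29/45) × (36/45) × (28/45) ≈ 0.126628
barley: (45/114) × (31/45) × (16/45) × (22/45) ≈ 0.0472688
oats: (24/114) × (3/24) × (17/24) × (3/24) ≈ 0.00233004
P(wheat | x) = 0.126628 / 0.17622684 ≈ 0.719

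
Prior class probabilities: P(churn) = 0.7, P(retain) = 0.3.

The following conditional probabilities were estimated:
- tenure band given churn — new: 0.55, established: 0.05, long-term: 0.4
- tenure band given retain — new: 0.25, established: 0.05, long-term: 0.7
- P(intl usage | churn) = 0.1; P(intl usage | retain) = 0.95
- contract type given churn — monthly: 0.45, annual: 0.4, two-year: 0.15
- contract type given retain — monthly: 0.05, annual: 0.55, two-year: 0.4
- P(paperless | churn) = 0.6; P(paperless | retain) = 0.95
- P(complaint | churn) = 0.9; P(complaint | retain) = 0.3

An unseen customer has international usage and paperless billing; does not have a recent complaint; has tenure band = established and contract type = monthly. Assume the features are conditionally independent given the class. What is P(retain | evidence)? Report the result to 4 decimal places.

0.8337

churn: 0.7 × 0.05 × 0.1 × 0.45 × 0.6 × (1−0.9) = 0.0000945
retain: 0.3 × 0.05 × 0.95 × 0.05 × 0.95 × (1−0.3) = 0.0004738125
P(retain | x) = 0.0004738125 / 0.0005683125 ≈ 0.8337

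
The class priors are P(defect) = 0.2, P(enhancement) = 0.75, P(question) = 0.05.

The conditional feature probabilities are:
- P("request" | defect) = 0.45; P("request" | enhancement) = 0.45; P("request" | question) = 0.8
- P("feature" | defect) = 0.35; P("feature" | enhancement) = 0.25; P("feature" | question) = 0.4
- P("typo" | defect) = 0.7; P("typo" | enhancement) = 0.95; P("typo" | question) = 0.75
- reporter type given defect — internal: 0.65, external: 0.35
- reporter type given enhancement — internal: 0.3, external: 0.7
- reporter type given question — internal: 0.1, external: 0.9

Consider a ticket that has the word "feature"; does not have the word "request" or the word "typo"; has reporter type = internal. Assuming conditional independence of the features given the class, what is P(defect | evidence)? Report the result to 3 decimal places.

defect: 0.2 × (1−0.45) × 0.35 × (1−0.7) × 0.65 = 0.0075075
enhancement: 0.75 × (1−0.45) × 0.25 × (1−0.95) × 0.3 = 0.001546875
question: 0.05 × (1−0.8) × 0.4 × (1−0.75) × 0.1 = 0.0001
P(defect | x) = 0.0075075 / 0.009154375 ≈ 0.820

0.820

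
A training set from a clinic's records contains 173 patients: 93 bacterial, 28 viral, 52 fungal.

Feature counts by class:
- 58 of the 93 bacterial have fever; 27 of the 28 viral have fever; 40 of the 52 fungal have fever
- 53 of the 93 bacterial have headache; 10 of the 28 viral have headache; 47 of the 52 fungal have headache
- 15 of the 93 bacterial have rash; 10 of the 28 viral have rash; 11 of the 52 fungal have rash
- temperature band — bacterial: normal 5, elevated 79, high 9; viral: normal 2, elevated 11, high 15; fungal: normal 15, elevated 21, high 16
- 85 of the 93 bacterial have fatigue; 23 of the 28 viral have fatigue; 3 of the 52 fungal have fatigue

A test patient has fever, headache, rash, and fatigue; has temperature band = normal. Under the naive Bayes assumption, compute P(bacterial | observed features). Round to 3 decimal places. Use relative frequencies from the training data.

0.443

bacterial: (93/173) × (58/93) × (53/93) × (15/93) × (5/93) × (85/93) ≈ 0.00151428
viral: (28/173) × (27/28) × (10/28) × (10/28) × (2/28) × (23/28) ≈ 0.001168
fungal: (52/173) × (40/52) × (47/52) × (11/52) × (15/52) × (3/52) ≈ 0.000735705
P(bacterial | x) = 0.00151428 / 0.003417985 ≈ 0.443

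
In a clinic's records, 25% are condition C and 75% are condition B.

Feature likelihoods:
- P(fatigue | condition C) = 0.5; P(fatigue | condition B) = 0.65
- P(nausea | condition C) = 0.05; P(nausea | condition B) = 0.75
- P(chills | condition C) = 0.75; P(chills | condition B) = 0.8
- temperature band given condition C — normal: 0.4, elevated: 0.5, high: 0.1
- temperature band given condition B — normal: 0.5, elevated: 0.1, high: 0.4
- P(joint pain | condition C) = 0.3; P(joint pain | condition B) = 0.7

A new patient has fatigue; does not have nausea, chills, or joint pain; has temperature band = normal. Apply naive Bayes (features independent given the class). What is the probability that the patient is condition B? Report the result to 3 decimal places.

0.305

condition C: 0.25 × 0.5 × (1−0.05) × (1−0.75) × 0.4 × (1−0.3) = 0.0083125
condition B: 0.75 × 0.65 × (1−0.75) × (1−0.8) × 0.5 × (1−0.7) = 0.00365625
P(condition B | x) = 0.00365625 / 0.01196875 ≈ 0.305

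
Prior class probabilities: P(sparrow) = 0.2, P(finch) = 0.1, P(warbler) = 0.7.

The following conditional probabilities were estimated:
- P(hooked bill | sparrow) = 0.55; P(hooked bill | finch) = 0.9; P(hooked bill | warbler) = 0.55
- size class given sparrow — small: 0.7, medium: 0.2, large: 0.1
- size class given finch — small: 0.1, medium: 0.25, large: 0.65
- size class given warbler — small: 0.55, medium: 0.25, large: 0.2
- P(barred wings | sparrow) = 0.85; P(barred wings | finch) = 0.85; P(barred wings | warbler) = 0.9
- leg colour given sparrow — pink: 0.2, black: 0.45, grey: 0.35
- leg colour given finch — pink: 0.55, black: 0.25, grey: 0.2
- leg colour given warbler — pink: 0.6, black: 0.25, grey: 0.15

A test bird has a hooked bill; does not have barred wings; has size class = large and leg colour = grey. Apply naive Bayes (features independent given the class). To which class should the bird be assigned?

sparrow: 0.2 × 0.55 × 0.1 × (1−0.85) × 0.35 = 0.0005775
finch: 0.1 × 0.9 × 0.65 × (1−0.85) × 0.2 = 0.001755
warbler: 0.7 × 0.55 × 0.2 × (1−0.9) × 0.15 = 0.001155
Highest score → finch.

finch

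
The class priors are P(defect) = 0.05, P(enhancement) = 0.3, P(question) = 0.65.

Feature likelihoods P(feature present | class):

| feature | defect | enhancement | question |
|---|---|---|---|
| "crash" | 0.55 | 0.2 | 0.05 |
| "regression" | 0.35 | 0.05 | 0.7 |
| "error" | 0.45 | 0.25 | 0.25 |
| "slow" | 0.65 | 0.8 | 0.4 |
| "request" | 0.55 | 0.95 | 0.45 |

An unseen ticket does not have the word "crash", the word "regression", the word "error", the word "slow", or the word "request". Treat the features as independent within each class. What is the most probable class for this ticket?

question

defect: 0.05 × (1−0.55) × (1−0.35) × (1−0.45) × (1−0.65) × (1−0.55) = 0.001266890625
enhancement: 0.3 × (1−0.2) × (1−0.05) × (1−0.25) × (1−0.8) × (1−0.95) = 0.00171
question: 0.65 × (1−0.05) × (1−0.7) × (1−0.25) × (1−0.4) × (1−0.45) = 0.045849375
Highest score → question.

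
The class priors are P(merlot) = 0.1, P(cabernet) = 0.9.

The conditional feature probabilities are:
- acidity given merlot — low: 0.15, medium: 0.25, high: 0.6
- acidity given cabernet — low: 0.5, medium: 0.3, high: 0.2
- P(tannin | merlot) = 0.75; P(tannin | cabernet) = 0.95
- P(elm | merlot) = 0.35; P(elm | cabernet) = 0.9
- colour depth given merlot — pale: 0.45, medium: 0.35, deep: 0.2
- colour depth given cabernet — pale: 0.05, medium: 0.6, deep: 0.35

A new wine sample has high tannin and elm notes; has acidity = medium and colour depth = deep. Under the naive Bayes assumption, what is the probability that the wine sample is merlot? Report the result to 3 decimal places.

merlot: 0.1 × 0.25 × 0.75 × 0.35 × 0.2 = 0.0013125
cabernet: 0.9 × 0.3 × 0.95 × 0.9 × 0.35 = 0.0807975
P(merlot | x) = 0.0013125 / 0.08211 ≈ 0.016

0.016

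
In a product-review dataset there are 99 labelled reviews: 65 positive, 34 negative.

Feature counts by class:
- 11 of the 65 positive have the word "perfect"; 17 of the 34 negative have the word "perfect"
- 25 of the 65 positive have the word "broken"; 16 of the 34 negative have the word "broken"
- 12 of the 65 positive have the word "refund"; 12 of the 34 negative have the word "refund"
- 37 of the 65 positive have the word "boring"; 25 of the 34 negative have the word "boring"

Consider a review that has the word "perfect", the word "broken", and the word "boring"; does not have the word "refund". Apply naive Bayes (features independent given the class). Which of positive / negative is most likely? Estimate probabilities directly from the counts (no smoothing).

negative

positive: (65/99) × (11/65) × (25/65) × (53/65) × (37/65) ≈ 0.0198351
negative: (34/99) × (17/34) × (16/34) × (22/34) × (25/34) ≈ 0.0384468
Highest score → negative.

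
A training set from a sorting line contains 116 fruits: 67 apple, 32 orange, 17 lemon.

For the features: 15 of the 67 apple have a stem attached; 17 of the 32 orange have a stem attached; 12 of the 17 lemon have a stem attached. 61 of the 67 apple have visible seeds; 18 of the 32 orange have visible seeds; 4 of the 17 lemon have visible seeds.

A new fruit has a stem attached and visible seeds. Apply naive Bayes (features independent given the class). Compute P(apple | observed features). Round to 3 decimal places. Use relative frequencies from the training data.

apple: (67/116) × (15/67) × (61/67) ≈ 0.11773
orange: (32/116) × (17/32) × (18/32) ≈ 0.0824353
lemon: (17/116) × (12/17) × (4/17) ≈ 0.0243408
P(apple | x) = 0.11773 / 0.2245061 ≈ 0.524

0.524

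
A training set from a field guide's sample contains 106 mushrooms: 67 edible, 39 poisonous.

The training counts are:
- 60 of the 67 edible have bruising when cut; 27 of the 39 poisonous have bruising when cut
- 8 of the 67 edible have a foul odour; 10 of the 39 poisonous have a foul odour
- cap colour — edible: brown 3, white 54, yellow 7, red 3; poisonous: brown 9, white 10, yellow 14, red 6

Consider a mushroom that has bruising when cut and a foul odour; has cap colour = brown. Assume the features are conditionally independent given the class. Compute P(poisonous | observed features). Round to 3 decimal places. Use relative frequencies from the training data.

0.833

edible: (67/106) × (60/67) × (8/67) × (3/67) ≈ 0.00302627
poisonous: (39/106) × (27/39) × (10/39) × (9/39) ≈ 0.015072
P(poisonous | x) = 0.015072 / 0.01809827 ≈ 0.833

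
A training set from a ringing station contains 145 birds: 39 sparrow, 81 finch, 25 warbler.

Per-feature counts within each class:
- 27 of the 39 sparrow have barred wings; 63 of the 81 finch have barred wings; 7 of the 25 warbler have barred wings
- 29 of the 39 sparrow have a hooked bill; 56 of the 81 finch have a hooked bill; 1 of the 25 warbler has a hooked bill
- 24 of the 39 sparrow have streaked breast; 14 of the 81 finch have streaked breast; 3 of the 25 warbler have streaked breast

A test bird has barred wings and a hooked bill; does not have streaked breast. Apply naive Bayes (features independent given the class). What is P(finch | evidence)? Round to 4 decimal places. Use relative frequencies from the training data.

0.8189

sparrow: (39/145) × (27/39) × (29/39) × (15/39) ≈ 0.0532544
finch: (81/145) × (63/81) × (56/81) × (67/81) ≈ 0.248465
warbler: (25/145) × (7/25) × (1/25) × (22/25) ≈ 0.00169931
P(finch | x) = 0.248465 / 0.30341871 ≈ 0.8189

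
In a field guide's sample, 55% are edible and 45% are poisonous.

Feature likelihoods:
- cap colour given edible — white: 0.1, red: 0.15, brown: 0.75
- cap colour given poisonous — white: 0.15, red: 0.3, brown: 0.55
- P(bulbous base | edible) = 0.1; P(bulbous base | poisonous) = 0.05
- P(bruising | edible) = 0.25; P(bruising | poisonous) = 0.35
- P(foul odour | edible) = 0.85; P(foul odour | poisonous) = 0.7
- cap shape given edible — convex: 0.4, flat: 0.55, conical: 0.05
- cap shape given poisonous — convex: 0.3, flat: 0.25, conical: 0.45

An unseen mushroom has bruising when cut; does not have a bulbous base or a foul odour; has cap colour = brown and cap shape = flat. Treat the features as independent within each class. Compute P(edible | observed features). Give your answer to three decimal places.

edible: 0.55 × 0.75 × (1−0.1) × 0.25 × (1−0.85) × 0.55 = 0.00765703125
poisonous: 0.45 × 0.55 × (1−0.05) × 0.35 × (1−0.7) × 0.25 = 0.00617203125
P(edible | x) = 0.00765703125 / 0.0138290625 ≈ 0.554

0.554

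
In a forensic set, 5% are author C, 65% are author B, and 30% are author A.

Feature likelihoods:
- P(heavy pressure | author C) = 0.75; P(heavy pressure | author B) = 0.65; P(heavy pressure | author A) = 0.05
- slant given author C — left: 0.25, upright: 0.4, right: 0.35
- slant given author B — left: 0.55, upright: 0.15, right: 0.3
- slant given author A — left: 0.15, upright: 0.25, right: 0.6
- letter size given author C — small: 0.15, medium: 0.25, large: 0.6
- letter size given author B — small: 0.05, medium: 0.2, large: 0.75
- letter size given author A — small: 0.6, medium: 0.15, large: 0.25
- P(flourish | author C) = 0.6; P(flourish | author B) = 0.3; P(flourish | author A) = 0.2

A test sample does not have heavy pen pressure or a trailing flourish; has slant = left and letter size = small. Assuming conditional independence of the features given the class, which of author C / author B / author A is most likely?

author C: 0.05 × (1−0.75) × 0.25 × 0.15 × (1−0.6) = 0.0001875
author B: 0.65 × (1−0.65) × 0.55 × 0.05 × (1−0.3) = 0.004379375
author A: 0.3 × (1−0.05) × 0.15 × 0.6 × (1−0.2) = 0.02052
Highest score → author A.

author A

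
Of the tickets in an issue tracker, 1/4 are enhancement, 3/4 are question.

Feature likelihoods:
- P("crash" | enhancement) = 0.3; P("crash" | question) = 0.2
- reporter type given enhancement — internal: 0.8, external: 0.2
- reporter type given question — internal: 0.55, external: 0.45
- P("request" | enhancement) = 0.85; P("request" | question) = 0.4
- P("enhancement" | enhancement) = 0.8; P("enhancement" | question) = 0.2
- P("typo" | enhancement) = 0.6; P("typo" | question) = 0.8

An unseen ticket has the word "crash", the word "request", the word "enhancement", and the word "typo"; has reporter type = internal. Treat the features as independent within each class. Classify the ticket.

enhancement: 0.25 × 0.3 × 0.8 × 0.85 × 0.8 × 0.6 = 0.02448
question: 0.75 × 0.2 × 0.55 × 0.4 × 0.2 × 0.8 = 0.00528
Highest score → enhancement.

enhancement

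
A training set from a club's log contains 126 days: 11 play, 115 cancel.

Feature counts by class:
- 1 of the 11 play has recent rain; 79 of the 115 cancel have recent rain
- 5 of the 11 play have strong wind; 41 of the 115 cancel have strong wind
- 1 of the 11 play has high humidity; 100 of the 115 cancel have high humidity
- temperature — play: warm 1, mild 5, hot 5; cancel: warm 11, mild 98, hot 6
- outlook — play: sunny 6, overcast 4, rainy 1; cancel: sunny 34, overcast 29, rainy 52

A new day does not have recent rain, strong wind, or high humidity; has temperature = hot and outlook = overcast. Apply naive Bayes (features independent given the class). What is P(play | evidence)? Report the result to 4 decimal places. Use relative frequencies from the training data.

play: (11/126) × (10/11) × (6/11) × (10/11) × (5/11) × (4/11) ≈ 0.00650489
cancel: (115/126) × (36/115) × (74/115) × (15/115) × (6/115) × (29/115) ≈ 0.00031551
P(play | x) = 0.00650489 / 0.0068204 ≈ 0.9537

0.9537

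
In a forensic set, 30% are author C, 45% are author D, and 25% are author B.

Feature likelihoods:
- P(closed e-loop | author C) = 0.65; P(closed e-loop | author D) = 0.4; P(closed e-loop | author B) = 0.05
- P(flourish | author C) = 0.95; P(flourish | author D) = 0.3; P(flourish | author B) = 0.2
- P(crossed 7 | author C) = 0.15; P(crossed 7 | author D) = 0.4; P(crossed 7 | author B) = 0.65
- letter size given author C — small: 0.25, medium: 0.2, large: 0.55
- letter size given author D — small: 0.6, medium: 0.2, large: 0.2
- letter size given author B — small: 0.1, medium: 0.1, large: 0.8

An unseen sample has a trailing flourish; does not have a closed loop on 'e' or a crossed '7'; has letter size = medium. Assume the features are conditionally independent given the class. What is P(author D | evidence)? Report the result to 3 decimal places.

author C: 0.3 × (1−0.65) × 0.95 × (1−0.15) × 0.2 = 0.0169575
author D: 0.45 × (1−0.4) × 0.3 × (1−0.4) × 0.2 = 0.00972
author B: 0.25 × (1−0.05) × 0.2 × (1−0.65) × 0.1 = 0.0016625
P(author D | x) = 0.00972 / 0.02834 ≈ 0.343

0.343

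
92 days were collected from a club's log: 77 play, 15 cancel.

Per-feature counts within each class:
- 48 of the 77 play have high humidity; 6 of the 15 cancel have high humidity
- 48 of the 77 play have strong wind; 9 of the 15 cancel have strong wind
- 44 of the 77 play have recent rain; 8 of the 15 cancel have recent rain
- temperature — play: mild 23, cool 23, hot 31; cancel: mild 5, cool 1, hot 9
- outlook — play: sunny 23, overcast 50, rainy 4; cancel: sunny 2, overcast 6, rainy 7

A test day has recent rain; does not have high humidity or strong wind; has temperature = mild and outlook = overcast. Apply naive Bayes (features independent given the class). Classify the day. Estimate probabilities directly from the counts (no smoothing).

play

play: (77/92) × (29/77) × (29/77) × (44/77) × (23/77) × (50/77) ≈ 0.0131582
cancel: (15/92) × (9/15) × (6/15) × (8/15) × (5/15) × (6/15) ≈ 0.00278261
Highest score → play.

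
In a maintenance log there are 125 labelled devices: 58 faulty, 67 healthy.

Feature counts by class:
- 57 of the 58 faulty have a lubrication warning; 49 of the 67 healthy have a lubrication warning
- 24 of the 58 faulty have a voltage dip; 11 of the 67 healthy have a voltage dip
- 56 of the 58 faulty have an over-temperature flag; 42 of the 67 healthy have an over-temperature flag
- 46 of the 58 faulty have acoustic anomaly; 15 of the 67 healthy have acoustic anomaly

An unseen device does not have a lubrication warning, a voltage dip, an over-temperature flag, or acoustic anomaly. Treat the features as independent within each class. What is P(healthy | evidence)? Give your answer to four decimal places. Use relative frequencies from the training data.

0.9990

faulty: (58/125) × (1/58) × (34/58) × (2/58) × (12/58) ≈ 0.0000334577
healthy: (67/125) × (18/67) × (56/67) × (25/67) × (52/67) ≈ 0.0348554
P(healthy | x) = 0.0348554 / 0.0348888577 ≈ 0.9990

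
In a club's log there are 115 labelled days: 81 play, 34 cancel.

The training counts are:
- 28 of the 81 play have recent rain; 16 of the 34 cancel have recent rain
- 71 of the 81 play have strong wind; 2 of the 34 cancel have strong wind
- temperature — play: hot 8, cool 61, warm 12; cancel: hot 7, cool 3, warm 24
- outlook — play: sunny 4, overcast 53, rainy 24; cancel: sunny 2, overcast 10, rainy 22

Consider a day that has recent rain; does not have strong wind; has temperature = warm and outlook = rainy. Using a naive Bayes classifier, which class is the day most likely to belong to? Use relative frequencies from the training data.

play: (81/115) × (28/81) × (10/81) × (12/81) × (24/81) ≈ 0.00131946
cancel: (34/115) × (16/34) × (32/34) × (24/34) × (22/34) ≈ 0.0598094
Highest score → cancel.

cancel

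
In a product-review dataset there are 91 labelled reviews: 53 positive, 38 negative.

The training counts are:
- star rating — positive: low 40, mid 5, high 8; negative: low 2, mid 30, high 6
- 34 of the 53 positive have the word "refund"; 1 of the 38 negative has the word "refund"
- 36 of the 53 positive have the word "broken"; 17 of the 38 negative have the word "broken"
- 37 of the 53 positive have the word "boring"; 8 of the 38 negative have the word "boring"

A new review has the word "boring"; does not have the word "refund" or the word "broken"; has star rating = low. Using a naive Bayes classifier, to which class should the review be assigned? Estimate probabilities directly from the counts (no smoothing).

positive: (53/91) × (40/53) × (19/53) × (17/53) × (37/53) ≈ 0.0352854
negative: (38/91) × (2/38) × (37/38) × (21/38) × (8/38) ≈ 0.00248971
Highest score → positive.

positive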